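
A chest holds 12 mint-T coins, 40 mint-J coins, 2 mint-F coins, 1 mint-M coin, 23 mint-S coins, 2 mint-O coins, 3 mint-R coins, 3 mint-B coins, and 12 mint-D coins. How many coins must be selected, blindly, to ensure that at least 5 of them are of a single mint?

28

By the pigeonhole principle, put each drawn coin into a box by mint. The largest draw with every box below 5 takes min(count, 4) from each mint; mints with fewer than 4 contribute all they have.
Σ min(cᵢ, 4) = 4 + 4 + 2 + 1 + 4 + 2 + 3 + 3 + 4 = 27.
Draw number 27 + 1 = 28 must push one box to 5.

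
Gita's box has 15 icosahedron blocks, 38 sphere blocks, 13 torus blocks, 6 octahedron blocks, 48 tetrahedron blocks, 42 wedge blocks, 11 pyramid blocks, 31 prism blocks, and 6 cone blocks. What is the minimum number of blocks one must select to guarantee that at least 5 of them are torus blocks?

In the worst case for collecting torus blocks, every non-torus block comes out first.
There are 15 + 38 + 6 + 48 + 42 + 11 + 31 + 6 = 197 non-torus blocks altogether.
After those, each further block must be torus, so 197 + 5 = 202 draws guarantee 5 torus blocks.

202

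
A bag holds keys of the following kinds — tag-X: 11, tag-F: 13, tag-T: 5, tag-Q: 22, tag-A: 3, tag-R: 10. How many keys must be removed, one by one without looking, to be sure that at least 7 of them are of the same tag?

33

An adversary could hand out at most 6 keys per tag (tag-T, tag-A run out sooner): 6 + 6 + 5 + 6 + 3 + 6 = 32 keys and still no tag has 7.
One more key lands in a tag already at 6, so 33 draws are enough and 32 are not.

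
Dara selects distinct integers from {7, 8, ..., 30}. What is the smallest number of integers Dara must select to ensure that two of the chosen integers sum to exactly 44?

Two chosen integers sum to 44 exactly when both halves of some pair {x, 44−x} with 14 ≤ x ≤ 44−x ≤ 30 are chosen — 8 such pairs.
The remaining 8 elements (those with no distinct partner in range) can never complete a 44-sum, so the worst case takes all of them and one from each pair: 8 + 8 = 16.
Pigeonhole: the 17th integer has to be the second member of some pair, so 16 + 1 = 17.

17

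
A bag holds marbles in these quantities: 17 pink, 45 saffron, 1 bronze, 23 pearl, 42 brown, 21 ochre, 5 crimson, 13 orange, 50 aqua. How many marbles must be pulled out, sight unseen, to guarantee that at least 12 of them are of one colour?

By pigeonhole, put each drawn marble into a box by colour. The largest draw with every box below 12 takes min(count, 11) from each colour; colours with fewer than 11 contribute all they have.
Σ min(cᵢ, 11) = 11 + 11 + 1 + 11 + 11 + 11 + 5 + 11 + 11 = 83.
Draw number 83 + 1 = 84 must push one box to 12.

84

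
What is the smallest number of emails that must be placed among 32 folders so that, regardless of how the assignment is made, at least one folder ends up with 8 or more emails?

225

With 224 emails one could put exactly 7 in each of the 32 folders, and no folder would reach 8.
One more email must land in a folder that already has 7, giving it 8.
So 32 × 7 + 1 = 225 emails are required.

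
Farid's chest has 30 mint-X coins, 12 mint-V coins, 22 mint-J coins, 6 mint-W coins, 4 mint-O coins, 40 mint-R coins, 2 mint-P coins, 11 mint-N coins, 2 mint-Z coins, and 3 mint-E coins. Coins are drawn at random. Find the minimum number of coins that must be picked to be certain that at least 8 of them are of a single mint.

53

Pigeonhole: put each drawn coin into a box by mint. The largest draw with every box below 8 takes min(count, 7) from each mint; mints with fewer than 7 contribute all they have.
Σ min(cᵢ, 7) = 7 + 7 + 7 + 6 + 4 + 7 + 2 + 7 + 2 + 3 = 52.
Draw number 52 + 1 = 53 must push one box to 8.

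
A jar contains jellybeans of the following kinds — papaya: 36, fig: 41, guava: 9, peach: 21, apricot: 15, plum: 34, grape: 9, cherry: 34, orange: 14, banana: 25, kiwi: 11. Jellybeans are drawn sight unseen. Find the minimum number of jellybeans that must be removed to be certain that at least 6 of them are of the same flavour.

An adversary could hand out at most 5 jellybeans per flavour: 5 + 5 + 5 + 5 + 5 + 5 + 5 + 5 + 5 + 5 + 5 = 55 jellybeans and still no flavour has 6.
Pigeonhole: one more jellybean lands in a flavour already at 5, so 56 draws are enough and 55 are not.

56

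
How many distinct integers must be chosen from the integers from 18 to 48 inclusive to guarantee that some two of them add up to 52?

24

A set avoiding the sum 52 can contain at most one of each pair {x, 52−x}, plus the 15 elements whose complement lies outside the range or equal to its own complement.
The integers 26, …, 48 (23 of them) are such a set: any two sum to at least 26+27 = 53 > 52.
Pigeonhole: any 24th integer completes one of the 8 pairs, so 24 choices force a sum of 52.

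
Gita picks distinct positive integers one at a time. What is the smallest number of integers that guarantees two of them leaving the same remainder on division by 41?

42

The 41 residue classes mod 41 are the pigeonholes.
With 41 integers one could put 1 in each residue class and have no class reach 2.
The 42nd integer pushes some class to 2, so 41·1 + 1 = 42.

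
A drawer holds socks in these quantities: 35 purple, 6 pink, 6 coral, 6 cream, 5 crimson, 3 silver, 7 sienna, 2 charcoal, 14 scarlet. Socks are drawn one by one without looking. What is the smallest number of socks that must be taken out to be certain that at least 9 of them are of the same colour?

52

Put each drawn sock into a box by colour. The largest draw with every box below 9 takes min(count, 8) from each colour; colours with fewer than 8 contribute all they have.
Σ min(cᵢ, 8) = 8 + 6 + 6 + 6 + 5 + 3 + 7 + 2 + 8 = 51.
Draw number 51 + 1 = 52 must push one box to 9.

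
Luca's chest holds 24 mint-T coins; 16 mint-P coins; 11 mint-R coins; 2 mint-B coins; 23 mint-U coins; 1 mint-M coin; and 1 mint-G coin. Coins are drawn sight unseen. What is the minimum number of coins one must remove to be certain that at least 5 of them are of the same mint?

An adversary could hand out at most 4 coins per mint (mint-B, mint-M, mint-G run out sooner): 4 + 4 + 4 + 2 + 4 + 1 + 1 = 20 coins and still no mint has 5.
By pigeonhole, one more coin lands in a mint already at 4, so 21 draws are enough and 20 are not.

21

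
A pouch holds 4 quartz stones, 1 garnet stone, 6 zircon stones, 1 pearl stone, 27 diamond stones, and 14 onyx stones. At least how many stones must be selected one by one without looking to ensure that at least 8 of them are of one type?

An adversary could hand out at most 7 stones per type (4 types run out sooner): 4 + 1 + 6 + 1 + 7 + 7 = 26 stones and still no type has 8.
Pigeonhole: one more stone lands in a type already at 7, so 27 draws are enough and 26 are not.

27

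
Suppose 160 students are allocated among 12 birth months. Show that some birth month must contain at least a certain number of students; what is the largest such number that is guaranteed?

By pigeonhole, the 12 birth months are the holes and the 160 students are the pigeons.
If every birth month held at most 13 students, the total would be at most 12 × 13 = 156, which is less than 160.
So some birth month holds at least ⌈160/12⌉ = 14 students.

14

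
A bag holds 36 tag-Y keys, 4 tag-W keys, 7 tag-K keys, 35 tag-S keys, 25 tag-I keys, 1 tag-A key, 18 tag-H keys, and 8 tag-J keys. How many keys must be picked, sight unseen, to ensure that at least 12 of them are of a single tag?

An adversary could hand out at most 11 keys per tag (4 tags run out sooner): 11 + 4 + 7 + 11 + 11 + 1 + 11 + 8 = 64 keys and still no tag has 12.
Pigeonhole: one more key lands in a tag already at 11, so 65 draws are enough and 64 are not.

65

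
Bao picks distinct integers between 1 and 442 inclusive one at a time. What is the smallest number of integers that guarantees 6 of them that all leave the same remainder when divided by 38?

By pigeonhole, the 38 residue classes mod 38 are the pigeonholes.
With 190 integers one could put 5 in each residue class and have no class reach 6.
The 191st integer pushes some class to 6, so 38·5 + 1 = 191.

191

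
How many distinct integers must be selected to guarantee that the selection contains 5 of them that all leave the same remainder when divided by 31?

125

The 31 residue classes mod 31 are the pigeonholes.
With 124 integers one could put 4 in each residue class and have no class reach 5.
The 125th integer pushes some class to 5, so 31·4 + 1 = 125.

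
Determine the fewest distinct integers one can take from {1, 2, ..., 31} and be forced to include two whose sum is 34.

18

A set avoiding the sum 34 can contain at most one of each pair {x, 34−x}, plus the 3 elements whose complement lies outside the range or equal to its own complement.
The integers 1, …, 17 (17 of them) are such a set: any two sum to at least 1+2 = 3 and at most 16+17 = 33 < 34.
Any 18th integer completes one of the 14 pairs, so 18 choices force a sum of 34.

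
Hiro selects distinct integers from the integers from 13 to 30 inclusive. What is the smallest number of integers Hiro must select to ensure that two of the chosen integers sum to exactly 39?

A set avoiding the sum 39 can contain at most one of each pair {x, 39−x}, plus the 4 elements whose complement lies outside the range.
The integers 20, …, 30 (11 of them) are such a set: any two sum to at least 20+21 = 41 > 39.
Any 12th integer completes one of the 7 pairs, so 12 choices force a sum of 39.

12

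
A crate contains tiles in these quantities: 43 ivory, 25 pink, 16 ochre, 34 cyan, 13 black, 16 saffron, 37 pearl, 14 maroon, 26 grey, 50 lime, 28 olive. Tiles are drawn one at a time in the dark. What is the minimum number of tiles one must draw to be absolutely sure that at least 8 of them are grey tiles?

In the worst case for collecting grey tiles, every non-grey tile comes out first.
There are 43 + 25 + 16 + 34 + 13 + 16 + 37 + 14 + 50 + 28 = 276 non-grey tiles altogether.
After those, each further tile must be grey, so 276 + 8 = 284 draws guarantee 8 grey tiles.

284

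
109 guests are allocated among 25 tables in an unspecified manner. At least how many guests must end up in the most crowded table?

By the pigeonhole principle, the 25 tables are the holes and the 109 guests are the pigeons.
If every table held at most 4 guests, the total would be at most 25 × 4 = 100, which is less than 109.
So some table holds at least ⌈109/25⌉ = 5 guests.

5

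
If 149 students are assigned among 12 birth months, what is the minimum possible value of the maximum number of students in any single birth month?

13

The 12 birth months are the holes and the 149 students are the pigeons.
If every birth month held at most 12 students, the total would be at most 12 × 12 = 144, which is less than 149.
So some birth month holds at least ⌈149/12⌉ = 13 students.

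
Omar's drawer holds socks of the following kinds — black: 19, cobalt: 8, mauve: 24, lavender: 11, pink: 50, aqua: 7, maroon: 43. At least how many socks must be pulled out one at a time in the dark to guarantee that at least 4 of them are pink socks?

116

In the worst case for collecting pink socks, every non-pink sock comes out first.
There are 19 + 8 + 24 + 11 + 7 + 43 = 112 non-pink socks altogether.
After those, each further sock must be pink, so 112 + 4 = 116 draws guarantee 4 pink socks.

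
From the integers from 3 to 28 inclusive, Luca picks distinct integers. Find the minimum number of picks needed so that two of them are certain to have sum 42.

20

Group the elements by complementary pair {x, 42−x}: {14,28}, {15,27}, {16,26}, …, giving 7 two-element pairs; the single value 21 (it cannot pair with itself since the integers are distinct); and 11 integers whose partner 42−x falls outside [3,28].
By pigeonhole, treating each of those 19 groups as a pigeonhole, one can pick one integer per group — 19 integers — with no two summing to 42.
The 20th integer lands in an occupied pair, forcing a sum of 42.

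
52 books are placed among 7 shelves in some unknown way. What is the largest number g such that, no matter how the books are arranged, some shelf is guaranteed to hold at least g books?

8

By pigeonhole, the 7 shelves are the holes and the 52 books are the pigeons.
If every shelf held at most 7 books, the total would be at most 7 × 7 = 49, which is less than 52.
So some shelf holds at least ⌈52/7⌉ = 8 books.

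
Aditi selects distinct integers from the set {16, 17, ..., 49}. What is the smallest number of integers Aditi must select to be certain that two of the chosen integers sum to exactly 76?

A set avoiding the sum 76 can contain at most one of each pair {x, 76−x}, plus the 12 elements whose complement lies outside the range or equal to its own complement.
The integers 16, …, 38 (23 of them) are such a set: any two sum to at least 16+17 = 33 and at most 37+38 = 75 < 76.
Any 24th integer completes one of the 11 pairs, so 24 choices force a sum of 76.

24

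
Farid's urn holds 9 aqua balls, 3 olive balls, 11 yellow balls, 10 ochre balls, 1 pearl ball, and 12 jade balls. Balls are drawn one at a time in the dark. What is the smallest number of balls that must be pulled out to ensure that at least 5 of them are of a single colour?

21

By the pigeonhole principle, put each drawn ball into a box by colour. The largest draw with every box below 5 takes min(count, 4) from each colour; colours with fewer than 4 contribute all they have.
Σ min(cᵢ, 4) = 4 + 3 + 4 + 4 + 1 + 4 = 20.
Draw number 20 + 1 = 21 must push one box to 5.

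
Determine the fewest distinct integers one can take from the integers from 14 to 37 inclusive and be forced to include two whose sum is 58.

17

A set avoiding the sum 58 can contain at most one of each pair {x, 58−x}, plus the 8 elements whose complement lies outside the range or equal to its own complement.
The integers 14, …, 29 (16 of them) are such a set: any two sum to at least 14+15 = 29 and at most 28+29 = 57 < 58.
By the pigeonhole principle, any 17th integer completes one of the 8 pairs, so 17 choices force a sum of 58.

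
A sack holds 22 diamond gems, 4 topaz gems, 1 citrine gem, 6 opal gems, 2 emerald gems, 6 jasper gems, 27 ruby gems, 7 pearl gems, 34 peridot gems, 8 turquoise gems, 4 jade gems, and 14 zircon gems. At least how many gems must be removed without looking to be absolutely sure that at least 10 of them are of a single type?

An adversary could hand out at most 9 gems per type (8 types run out sooner): 9 + 4 + 1 + 6 + 2 + 6 + 9 + 7 + 9 + 8 + 4 + 9 = 74 gems and still no type has 10.
One more gem lands in a type already at 9, so 75 draws are enough and 74 are not.

75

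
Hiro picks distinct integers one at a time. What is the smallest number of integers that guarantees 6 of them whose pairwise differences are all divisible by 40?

201

Integers whose pairwise differences are multiples of 40 are exactly those sharing a remainder mod 40. Pigeonhole: the 40 residue classes mod 40 are the pigeonholes.
With 200 integers one could put 5 in each residue class and have no class reach 6.
The 201st integer pushes some class to 6, so 40·5 + 1 = 201.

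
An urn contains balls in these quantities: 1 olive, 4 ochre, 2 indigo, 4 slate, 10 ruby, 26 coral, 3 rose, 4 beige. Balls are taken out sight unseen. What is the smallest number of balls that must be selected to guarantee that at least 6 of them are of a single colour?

29

An adversary could hand out at most 5 balls per colour (6 colours run out sooner): 1 + 4 + 2 + 4 + 5 + 5 + 3 + 4 = 28 balls and still no colour has 6.
One more ball lands in a colour already at 5, so 29 draws are enough and 28 are not.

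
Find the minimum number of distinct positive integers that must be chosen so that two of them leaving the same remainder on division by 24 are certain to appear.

25

By pigeonhole, the 24 residue classes mod 24 are the pigeonholes.
With 24 integers one could put 1 in each residue class and have no class reach 2.
The 25th integer pushes some class to 2, so 24·1 + 1 = 25.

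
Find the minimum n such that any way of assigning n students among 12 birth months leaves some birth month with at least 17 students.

With 192 students one could put exactly 16 in each of the 12 birth months, and no birth month would reach 17.
By the pigeonhole principle, one more student must land in a birth month that already has 16, giving it 17.
So 12 × 16 + 1 = 193 students are required.

193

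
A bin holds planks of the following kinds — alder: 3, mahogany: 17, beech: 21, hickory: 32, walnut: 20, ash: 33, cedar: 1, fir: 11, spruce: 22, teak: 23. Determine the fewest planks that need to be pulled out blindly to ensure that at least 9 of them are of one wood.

An adversary could hand out at most 8 planks per wood (alder, cedar run out sooner): 3 + 8 + 8 + 8 + 8 + 8 + 1 + 8 + 8 + 8 = 68 planks and still no wood has 9.
One more plank lands in a wood already at 8, so 69 draws are enough and 68 are not.

69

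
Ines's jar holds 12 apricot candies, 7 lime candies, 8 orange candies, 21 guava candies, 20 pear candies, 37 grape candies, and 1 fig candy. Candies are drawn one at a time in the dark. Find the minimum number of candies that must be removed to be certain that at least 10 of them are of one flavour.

53

By pigeonhole, the 7 flavours are the holes; the candies drawn are the pigeons.
To avoid 10 of any one flavour, the worst case takes at most 9 of each flavour, or every candy of a flavour that has fewer than 9.
That gives 9 + 7 + 8 + 9 + 9 + 9 + 1 = 52 candies with no flavour reaching 10.
The next candy forces some flavour to 10, so 52 + 1 = 53.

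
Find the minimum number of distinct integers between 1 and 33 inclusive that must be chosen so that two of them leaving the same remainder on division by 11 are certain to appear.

The 11 residue classes mod 11 are the pigeonholes.
With 11 integers one could put 1 in each residue class and have no class reach 2.
The 12th integer pushes some class to 2, so 11·1 + 1 = 12.

12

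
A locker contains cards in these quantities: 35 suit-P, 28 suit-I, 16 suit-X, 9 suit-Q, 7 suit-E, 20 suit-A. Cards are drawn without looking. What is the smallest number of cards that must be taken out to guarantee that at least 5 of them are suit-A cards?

100

In the worst case for collecting suit-A cards, every non-suit-A card comes out first.
There are 35 + 28 + 16 + 9 + 7 = 95 non-suit-A cards altogether.
After those, each further card must be suit-A, so 95 + 5 = 100 draws guarantee 5 suit-A cards.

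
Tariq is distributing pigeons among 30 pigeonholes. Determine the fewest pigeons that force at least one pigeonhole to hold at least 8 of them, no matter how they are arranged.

211

With 210 pigeons one could put exactly 7 in each of the 30 pigeonholes, and no pigeonhole would reach 8.
By the pigeonhole principle, one more pigeon must land in a pigeonhole that already has 7, giving it 8.
So 30 × 7 + 1 = 211 pigeons are required.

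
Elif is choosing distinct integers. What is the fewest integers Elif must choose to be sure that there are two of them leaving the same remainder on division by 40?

By pigeonhole, the 40 residue classes mod 40 are the pigeonholes.
With 40 integers one could put 1 in each residue class and have no class reach 2.
The 41st integer pushes some class to 2, so 40·1 + 1 = 41.

41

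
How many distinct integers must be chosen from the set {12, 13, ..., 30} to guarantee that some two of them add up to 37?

Group the elements by complementary pair {x, 37−x}: {12,25}, {13,24}, {14,23}, …, giving 7 two-element pairs and 5 integers whose partner 37−x falls outside [12,30].
Pigeonhole: treating each of those 12 groups as a pigeonhole, one can pick one integer per group — 12 integers — with no two summing to 37.
The 13th integer lands in an occupied pair, forcing a sum of 37.

13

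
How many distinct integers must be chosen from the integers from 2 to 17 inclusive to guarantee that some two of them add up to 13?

Group the elements by complementary pair {x, 13−x}: {2,11}, {3,10}, {4,9}, …, giving 5 two-element pairs and 6 integers whose partner 13−x falls outside [2,17].
By the pigeonhole principle, treating each of those 11 groups as a pigeonhole, one can pick one integer per group — 11 integers — with no two summing to 13.
The 12th integer lands in an occupied pair, forcing a sum of 13.

12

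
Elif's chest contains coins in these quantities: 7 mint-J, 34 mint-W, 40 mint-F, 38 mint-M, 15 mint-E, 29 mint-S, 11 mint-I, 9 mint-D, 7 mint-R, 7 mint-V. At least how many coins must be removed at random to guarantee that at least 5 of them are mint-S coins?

In the worst case for collecting mint-S coins, every non-mint-S coin comes out first.
There are 7 + 34 + 40 + 38 + 15 + 11 + 9 + 7 + 7 = 168 non-mint-S coins altogether.
After those, each further coin must be mint-S, so 168 + 5 = 173 draws guarantee 5 mint-S coins.

173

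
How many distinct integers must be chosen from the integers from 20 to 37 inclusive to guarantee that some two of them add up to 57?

Group the elements by complementary pair {x, 57−x}: {20,37}, {21,36}, {22,35}, …, giving 9 two-element pairs.
Treating each of those 9 groups as a pigeonhole, one can pick one integer per group — 9 integers — with no two summing to 57.
The 10th integer lands in an occupied pair, forcing a sum of 57.

10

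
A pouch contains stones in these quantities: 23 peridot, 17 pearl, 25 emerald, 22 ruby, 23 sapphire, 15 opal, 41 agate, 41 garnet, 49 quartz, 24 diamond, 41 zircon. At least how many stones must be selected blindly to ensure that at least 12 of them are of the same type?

An adversary could hand out at most 11 stones per type: 11 + 11 + 11 + 11 + 11 + 11 + 11 + 11 + 11 + 11 + 11 = 121 stones and still no type has 12.
One more stone lands in a type already at 11, so 122 draws are enough and 121 are not.

122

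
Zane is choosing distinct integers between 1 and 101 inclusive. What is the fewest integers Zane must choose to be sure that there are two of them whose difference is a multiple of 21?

22

Integers whose pairwise differences are multiples of 21 are exactly those sharing a remainder mod 21. The 21 residue classes mod 21 are the pigeonholes.
With 21 integers one could put 1 in each residue class and have no class reach 2.
The 22nd integer pushes some class to 2, so 21·1 + 1 = 22.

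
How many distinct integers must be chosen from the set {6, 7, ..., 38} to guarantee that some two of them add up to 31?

Two chosen integers sum to 31 exactly when both halves of some pair {x, 31−x} with 6 ≤ x ≤ 31−x ≤ 25 are chosen — 10 such pairs.
The remaining 13 elements (those with no distinct partner in range) can never complete a 31-sum, so the worst case takes all of them and one from each pair: 13 + 10 = 23.
The 24th integer has to be the second member of some pair, so 23 + 1 = 24.

24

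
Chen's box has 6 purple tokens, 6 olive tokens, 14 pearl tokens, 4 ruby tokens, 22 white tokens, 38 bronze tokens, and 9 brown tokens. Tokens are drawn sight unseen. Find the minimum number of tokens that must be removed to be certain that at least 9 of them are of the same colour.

49

An adversary could hand out at most 8 tokens per colour (purple, olive, ruby run out sooner): 6 + 6 + 8 + 4 + 8 + 8 + 8 = 48 tokens and still no colour has 9.
By the pigeonhole principle, one more token lands in a colour already at 8, so 49 draws are enough and 48 are not.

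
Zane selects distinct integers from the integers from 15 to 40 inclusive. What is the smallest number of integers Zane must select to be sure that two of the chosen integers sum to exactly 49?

Group the elements by complementary pair {x, 49−x}: {15,34}, {16,33}, {17,32}, …, giving 10 two-element pairs and 6 integers whose partner 49−x falls outside [15,40].
By the pigeonhole principle, treating each of those 16 groups as a pigeonhole, one can pick one integer per group — 16 integers — with no two summing to 49.
The 17th integer lands in an occupied pair, forcing a sum of 49.

17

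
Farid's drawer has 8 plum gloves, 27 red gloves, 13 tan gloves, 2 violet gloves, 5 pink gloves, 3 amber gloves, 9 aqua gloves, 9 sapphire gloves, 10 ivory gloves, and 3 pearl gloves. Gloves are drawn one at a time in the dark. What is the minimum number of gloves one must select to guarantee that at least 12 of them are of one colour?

72

An adversary could hand out at most 11 gloves per colour (8 colours run out sooner): 8 + 11 + 11 + 2 + 5 + 3 + 9 + 9 + 10 + 3 = 71 gloves and still no colour has 12.
One more glove lands in a colour already at 11, so 72 draws are enough and 71 are not.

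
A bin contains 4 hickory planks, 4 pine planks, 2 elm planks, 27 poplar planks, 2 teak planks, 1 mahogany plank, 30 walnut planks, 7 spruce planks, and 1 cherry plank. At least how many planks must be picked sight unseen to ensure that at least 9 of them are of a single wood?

38

By the pigeonhole principle, put each drawn plank into a box by wood. The largest draw with every box below 9 takes min(count, 8) from each wood; woods with fewer than 8 contribute all they have.
Σ min(cᵢ, 8) = 4 + 4 + 2 + 8 + 2 + 1 + 8 + 7 + 1 = 37.
Draw number 37 + 1 = 38 must push one box to 9.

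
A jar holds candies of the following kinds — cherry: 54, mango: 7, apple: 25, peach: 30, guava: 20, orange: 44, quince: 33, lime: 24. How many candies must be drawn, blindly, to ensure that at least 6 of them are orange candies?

199

In the worst case for collecting orange candies, every non-orange candy comes out first.
There are 54 + 7 + 25 + 30 + 20 + 33 + 24 = 193 non-orange candies altogether.
After those, each further candy must be orange, so 193 + 6 = 199 draws guarantee 6 orange candies.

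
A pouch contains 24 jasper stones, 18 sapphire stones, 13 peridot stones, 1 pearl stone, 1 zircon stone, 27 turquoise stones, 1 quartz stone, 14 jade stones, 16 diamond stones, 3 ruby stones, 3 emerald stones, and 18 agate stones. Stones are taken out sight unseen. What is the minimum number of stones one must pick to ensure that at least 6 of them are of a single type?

45

An adversary could hand out at most 5 stones per type (5 types run out sooner): 5 + 5 + 5 + 1 + 1 + 5 + 1 + 5 + 5 + 3 + 3 + 5 = 44 stones and still no type has 6.
Pigeonhole: one more stone lands in a type already at 5, so 45 draws are enough and 44 are not.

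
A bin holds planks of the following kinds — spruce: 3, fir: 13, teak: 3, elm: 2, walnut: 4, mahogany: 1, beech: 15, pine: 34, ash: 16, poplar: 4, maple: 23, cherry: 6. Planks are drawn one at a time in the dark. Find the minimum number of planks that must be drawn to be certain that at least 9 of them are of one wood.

64

Put each drawn plank into a box by wood. The largest draw with every box below 9 takes min(count, 8) from each wood; woods with fewer than 8 contribute all they have.
Σ min(cᵢ, 8) = 3 + 8 + 3 + 2 + 4 + 1 + 8 + 8 + 8 + 4 + 8 + 6 = 63.
Draw number 63 + 1 = 64 must push one box to 9.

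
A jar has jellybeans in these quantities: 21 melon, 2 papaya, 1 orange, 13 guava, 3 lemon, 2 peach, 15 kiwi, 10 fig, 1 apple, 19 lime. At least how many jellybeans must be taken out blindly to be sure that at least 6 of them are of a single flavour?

Put each drawn jellybean into a box by flavour. The largest draw with every box below 6 takes min(count, 5) from each flavour; flavours with fewer than 5 contribute all they have.
Σ min(cᵢ, 5) = 5 + 2 + 1 + 5 + 3 + 2 + 5 + 5 + 1 + 5 = 34.
Draw number 34 + 1 = 35 must push one box to 6.

35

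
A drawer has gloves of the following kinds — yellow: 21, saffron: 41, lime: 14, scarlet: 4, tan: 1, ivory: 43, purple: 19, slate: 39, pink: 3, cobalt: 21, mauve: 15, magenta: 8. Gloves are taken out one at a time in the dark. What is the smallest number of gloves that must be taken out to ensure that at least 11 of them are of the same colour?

An adversary could hand out at most 10 gloves per colour (4 colours run out sooner): 10 + 10 + 10 + 4 + 1 + 10 + 10 + 10 + 3 + 10 + 10 + 8 = 96 gloves and still no colour has 11.
One more glove lands in a colour already at 10, so 97 draws are enough and 96 are not.

97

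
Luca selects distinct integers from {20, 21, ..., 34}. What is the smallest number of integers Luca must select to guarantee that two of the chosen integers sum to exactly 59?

A set avoiding the sum 59 can contain at most one of each pair {x, 59−x}, plus the 5 elements whose complement lies outside the range.
The integers 20, …, 29 (10 of them) are such a set: any two sum to at least 20+21 = 41 and at most 28+29 = 57 < 59.
Any 11th integer completes one of the 5 pairs, so 11 choices force a sum of 59.

11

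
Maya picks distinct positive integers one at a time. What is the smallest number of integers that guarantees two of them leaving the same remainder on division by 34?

35

By pigeonhole, the 34 residue classes mod 34 are the pigeonholes.
With 34 integers one could put 1 in each residue class and have no class reach 2.
The 35th integer pushes some class to 2, so 34·1 + 1 = 35.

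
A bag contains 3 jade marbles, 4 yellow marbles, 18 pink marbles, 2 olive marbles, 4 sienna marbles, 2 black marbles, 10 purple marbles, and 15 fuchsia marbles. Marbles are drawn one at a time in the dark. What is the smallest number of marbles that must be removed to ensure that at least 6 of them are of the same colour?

The 8 colours are the holes; the marbles drawn are the pigeons.
To avoid 6 of any one colour, the worst case takes at most 5 of each colour, or every marble of a colour that has fewer than 5.
That gives 3 + 4 + 5 + 2 + 4 + 2 + 5 + 5 = 30 marbles with no colour reaching 6.
The next marble forces some colour to 6, so 30 + 1 = 31.

31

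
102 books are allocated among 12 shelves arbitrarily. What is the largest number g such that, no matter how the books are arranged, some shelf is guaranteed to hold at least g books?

By pigeonhole, the 12 shelves are the holes and the 102 books are the pigeons.
If every shelf held at most 8 books, the total would be at most 12 × 8 = 96, which is less than 102.
So some shelf holds at least ⌈102/12⌉ = 9 books.

9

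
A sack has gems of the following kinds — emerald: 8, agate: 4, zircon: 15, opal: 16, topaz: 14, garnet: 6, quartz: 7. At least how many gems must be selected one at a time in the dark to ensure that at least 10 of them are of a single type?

53

The 7 types are the holes; the gems drawn are the pigeons.
To avoid 10 of any one type, the worst case takes at most 9 of each type, or every gem of a type that has fewer than 9.
That gives 8 + 4 + 9 + 9 + 9 + 6 + 7 = 52 gems with no type reaching 10.
The next gem forces some type to 10, so 52 + 1 = 53.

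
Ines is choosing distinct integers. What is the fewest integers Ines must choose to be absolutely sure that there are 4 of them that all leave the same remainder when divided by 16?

By the pigeonhole principle, the 16 residue classes mod 16 are the pigeonholes.
With 48 integers one could put 3 in each residue class and have no class reach 4.
The 49th integer pushes some class to 4, so 16·3 + 1 = 49.

49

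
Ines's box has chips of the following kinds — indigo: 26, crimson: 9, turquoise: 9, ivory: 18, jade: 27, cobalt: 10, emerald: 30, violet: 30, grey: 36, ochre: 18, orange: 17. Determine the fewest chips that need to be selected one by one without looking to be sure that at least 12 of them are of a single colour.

The 11 colours are the holes; the chips drawn are the pigeons.
To avoid 12 of any one colour, the worst case takes at most 11 of each colour, or every chip of a colour that has fewer than 11.
That gives 11 + 9 + 9 + 11 + 11 + 10 + 11 + 11 + 11 + 11 + 11 = 116 chips with no colour reaching 12.
The next chip forces some colour to 12, so 116 + 1 = 117.

117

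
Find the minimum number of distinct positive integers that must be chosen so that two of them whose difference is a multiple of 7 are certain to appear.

8

Integers whose pairwise differences are multiples of 7 are exactly those sharing a remainder mod 7. The 7 residue classes mod 7 are the pigeonholes.
With 7 integers one could put 1 in each residue class and have no class reach 2.
The 8th integer pushes some class to 2, so 7·1 + 1 = 8.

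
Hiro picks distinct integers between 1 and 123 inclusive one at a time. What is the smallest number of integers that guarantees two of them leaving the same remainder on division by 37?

The 37 residue classes mod 37 are the pigeonholes.
With 37 integers one could put 1 in each residue class and have no class reach 2.
The 38th integer pushes some class to 2, so 37·1 + 1 = 38.

38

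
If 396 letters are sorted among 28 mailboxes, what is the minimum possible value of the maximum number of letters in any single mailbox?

15

The 28 mailboxes are the holes and the 396 letters are the pigeons.
If every mailbox held at most 14 letters, the total would be at most 28 × 14 = 392, which is less than 396.
So some mailbox holds at least ⌈396/28⌉ = 15 letters.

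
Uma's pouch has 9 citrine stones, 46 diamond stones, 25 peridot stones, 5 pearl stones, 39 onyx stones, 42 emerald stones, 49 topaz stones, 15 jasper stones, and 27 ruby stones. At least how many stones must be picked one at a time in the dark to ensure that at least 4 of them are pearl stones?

In the worst case for collecting pearl stones, every non-pearl stone comes out first.
There are 9 + 46 + 25 + 39 + 42 + 49 + 15 + 27 = 252 non-pearl stones altogether.
After those, each further stone must be pearl, so 252 + 4 = 256 draws guarantee 4 pearl stones.

256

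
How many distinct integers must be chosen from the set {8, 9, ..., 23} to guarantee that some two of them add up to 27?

Two chosen integers sum to 27 exactly when both halves of some pair {x, 27−x} with 8 ≤ x ≤ 27−x ≤ 19 are chosen — 6 such pairs.
The remaining 4 elements (those with no distinct partner in range) can never complete a 27-sum, so the worst case takes all of them and one from each pair: 4 + 6 = 10.
Pigeonhole: the 11th integer has to be the second member of some pair, so 10 + 1 = 11.

11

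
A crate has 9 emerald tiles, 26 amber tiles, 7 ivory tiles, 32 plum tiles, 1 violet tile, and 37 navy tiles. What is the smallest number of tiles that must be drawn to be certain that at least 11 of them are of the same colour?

By pigeonhole, the 6 colours are the holes; the tiles drawn are the pigeons.
To avoid 11 of any one colour, the worst case takes at most 10 of each colour, or every tile of a colour that has fewer than 10.
That gives 9 + 10 + 7 + 10 + 1 + 10 = 47 tiles with no colour reaching 11.
The next tile forces some colour to 11, so 47 + 1 = 48.

48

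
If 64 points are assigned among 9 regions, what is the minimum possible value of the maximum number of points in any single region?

By pigeonhole, the 9 regions are the holes and the 64 points are the pigeons.
If every region held at most 7 points, the total would be at most 9 × 7 = 63, which is less than 64.
So some region holds at least ⌈64/9⌉ = 8 points.

8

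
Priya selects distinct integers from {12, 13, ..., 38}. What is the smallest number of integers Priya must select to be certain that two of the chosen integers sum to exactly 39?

20

Two chosen integers sum to 39 exactly when both halves of some pair {x, 39−x} with 12 ≤ x ≤ 39−x ≤ 27 are chosen — 8 such pairs.
The remaining 11 elements (those with no distinct partner in range) can never complete a 39-sum, so the worst case takes all of them and one from each pair: 11 + 8 = 19.
Pigeonhole: the 20th integer has to be the second member of some pair, so 19 + 1 = 20.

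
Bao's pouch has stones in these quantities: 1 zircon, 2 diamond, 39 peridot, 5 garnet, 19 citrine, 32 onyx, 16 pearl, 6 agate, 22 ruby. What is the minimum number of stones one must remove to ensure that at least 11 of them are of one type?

65

Put each drawn stone into a box by type. The largest draw with every box below 11 takes min(count, 10) from each type; types with fewer than 10 contribute all they have.
Σ min(cᵢ, 10) = 1 + 2 + 10 + 5 + 10 + 10 + 10 + 6 + 10 = 64.
Draw number 64 + 1 = 65 must push one box to 11.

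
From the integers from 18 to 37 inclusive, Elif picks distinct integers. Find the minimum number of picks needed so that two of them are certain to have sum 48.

A set avoiding the sum 48 can contain at most one of each pair {x, 48−x}, plus the 8 elements whose complement lies outside the range or equal to its own complement.
The integers 24, …, 37 (14 of them) are such a set: any two sum to at least 24+25 = 49 > 48.
Pigeonhole: any 15th integer completes one of the 6 pairs, so 15 choices force a sum of 48.

15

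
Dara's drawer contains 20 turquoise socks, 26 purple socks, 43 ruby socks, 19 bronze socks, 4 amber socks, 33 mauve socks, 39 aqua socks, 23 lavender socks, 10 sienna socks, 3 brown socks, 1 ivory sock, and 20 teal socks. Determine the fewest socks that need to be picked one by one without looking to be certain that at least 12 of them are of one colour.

107

An adversary could hand out at most 11 socks per colour (4 colours run out sooner): 11 + 11 + 11 + 11 + 4 + 11 + 11 + 11 + 10 + 3 + 1 + 11 = 106 socks and still no colour has 12.
One more sock lands in a colour already at 11, so 107 draws are enough and 106 are not.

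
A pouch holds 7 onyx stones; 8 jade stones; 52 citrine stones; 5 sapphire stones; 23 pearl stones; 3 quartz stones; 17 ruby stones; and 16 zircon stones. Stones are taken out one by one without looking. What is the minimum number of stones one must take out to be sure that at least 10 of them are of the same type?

60

Pigeonhole: put each drawn stone into a box by type. The largest draw with every box below 10 takes min(count, 9) from each type; types with fewer than 9 contribute all they have.
Σ min(cᵢ, 9) = 7 + 8 + 9 + 5 + 9 + 3 + 9 + 9 = 59.
Draw number 59 + 1 = 60 must push one box to 10.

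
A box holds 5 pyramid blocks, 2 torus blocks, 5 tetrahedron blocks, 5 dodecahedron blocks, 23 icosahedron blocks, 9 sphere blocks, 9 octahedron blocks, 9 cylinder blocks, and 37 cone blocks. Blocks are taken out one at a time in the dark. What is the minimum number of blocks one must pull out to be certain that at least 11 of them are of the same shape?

65

Pigeonhole: the 9 shapes are the holes; the blocks drawn are the pigeons.
To avoid 11 of any one shape, the worst case takes at most 10 of each shape, or every block of a shape that has fewer than 10.
That gives 5 + 2 + 5 + 5 + 10 + 9 + 9 + 9 + 10 = 64 blocks with no shape reaching 11.
The next block forces some shape to 11, so 64 + 1 = 65.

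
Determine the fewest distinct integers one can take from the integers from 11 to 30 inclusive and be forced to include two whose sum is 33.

Group the elements by complementary pair {x, 33−x}: {11,22}, {12,21}, {13,20}, …, giving 6 two-element pairs and 8 integers whose partner 33−x falls outside [11,30].
Treating each of those 14 groups as a pigeonhole, one can pick one integer per group — 14 integers — with no two summing to 33.
The 15th integer lands in an occupied pair, forcing a sum of 33.

15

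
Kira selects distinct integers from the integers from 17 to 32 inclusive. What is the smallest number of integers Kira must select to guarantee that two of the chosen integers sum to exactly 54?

12

Group the elements by complementary pair {x, 54−x}: {22,32}, {23,31}, {24,30}, …, giving 5 two-element pairs, the single value 27 (it cannot pair with itself since the integers are distinct), and 5 integers whose partner 54−x falls outside [17,32].
Treating each of those 11 groups as a pigeonhole, one can pick one integer per group — 11 integers — with no two summing to 54.
The 12th integer lands in an occupied pair, forcing a sum of 54.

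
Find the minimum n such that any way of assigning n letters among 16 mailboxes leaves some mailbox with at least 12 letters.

177

With 176 letters one could put exactly 11 in each of the 16 mailboxes, and no mailbox would reach 12.
One more letter must land in a mailbox that already has 11, giving it 12.
So 16 × 11 + 1 = 177 letters are required.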